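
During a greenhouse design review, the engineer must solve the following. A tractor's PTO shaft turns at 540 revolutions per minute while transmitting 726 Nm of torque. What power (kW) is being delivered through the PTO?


P = 2*pi*n*T / 60000
  = 2*pi * 540 * 726 / 60000
  = 2463259.97 / 60000
  = 41.05 kW


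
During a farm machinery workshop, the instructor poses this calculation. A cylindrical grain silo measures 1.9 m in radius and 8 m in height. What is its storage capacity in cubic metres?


V = pi * r^2 * h
  = pi * 1.9^2 * 8
  = pi * 3.61 * 8
  = 90.73 m^3


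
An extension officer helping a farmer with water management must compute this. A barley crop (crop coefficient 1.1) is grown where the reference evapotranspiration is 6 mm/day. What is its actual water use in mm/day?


ETc = Kc * ET0
    = 1.1 * 6
    = 6.60 mm/day


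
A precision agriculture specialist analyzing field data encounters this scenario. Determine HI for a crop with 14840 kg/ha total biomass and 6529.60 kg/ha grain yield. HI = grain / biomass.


HI = grain_yield / biomass
   = 6529.60 / 14840
   = 0.44


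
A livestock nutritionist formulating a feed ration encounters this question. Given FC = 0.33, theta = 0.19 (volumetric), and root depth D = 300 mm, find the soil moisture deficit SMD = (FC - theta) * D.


SMD = (FC - theta) * D
    = (0.33 - 0.19) * 300
    = 0.140 * 300
    = 42 mm


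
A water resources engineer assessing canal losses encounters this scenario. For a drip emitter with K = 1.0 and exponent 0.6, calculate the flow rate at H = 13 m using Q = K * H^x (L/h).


Q = K * H^x
  = 1.0 * 13^0.6
  = 1.0 * 4.6598
  = 4.66 L/h


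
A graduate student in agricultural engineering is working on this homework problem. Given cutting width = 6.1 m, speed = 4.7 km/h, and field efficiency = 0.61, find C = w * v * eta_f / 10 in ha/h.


C = w * v * eta_f / 10
  = 6.1 * 4.7 * 0.61 / 10
  = 17.49 / 10
  = 1.75 ha/h


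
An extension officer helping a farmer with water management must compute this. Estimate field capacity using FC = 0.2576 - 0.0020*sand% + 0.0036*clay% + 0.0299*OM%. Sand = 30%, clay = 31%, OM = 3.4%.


FC = 0.2576 - 0.0020*30 + 0.0036*31 + 0.0299*3.4
   = 0.2576 - 0.0600 + 0.1116 + 0.1017
   = 0.4109


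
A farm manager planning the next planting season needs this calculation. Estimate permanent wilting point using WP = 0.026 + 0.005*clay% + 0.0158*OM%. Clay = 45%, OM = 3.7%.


WP = 0.026 + 0.005*45 + 0.0158*3.7
   = 0.026 + 0.2250 + 0.0585
   = 0.3095


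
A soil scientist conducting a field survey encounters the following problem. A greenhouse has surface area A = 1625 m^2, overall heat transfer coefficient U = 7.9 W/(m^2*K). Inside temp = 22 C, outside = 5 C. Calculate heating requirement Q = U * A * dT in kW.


dT = 22 - (5) = 17 K
Q = U * A * dT
  = 7.9 * 1625 * 17
  = 218237.50 W = 218.24 kW


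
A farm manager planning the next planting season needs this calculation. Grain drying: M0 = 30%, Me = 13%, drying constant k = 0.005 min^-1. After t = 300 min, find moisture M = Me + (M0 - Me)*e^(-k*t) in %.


M = Me + (M0 - Me) * e^(-k*t)
  = 13 + (30 - 13) * e^(-0.005*300)
  = 13 + 17 * e^(-1.500)
  = 13 + 17 * 0.22313
  = 13 + 3.7932
  = 16.79%


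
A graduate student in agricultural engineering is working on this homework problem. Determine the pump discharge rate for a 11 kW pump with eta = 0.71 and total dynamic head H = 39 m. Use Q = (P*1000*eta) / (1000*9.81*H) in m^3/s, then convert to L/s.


Q = (P * 1000 * eta) / (rho * g * H)
  = (11 * 1000 * 0.71) / (1000 * 9.81 * 39)
  = 7810 / 382590
  = 0.02041 m^3/s = 20.41 L/s


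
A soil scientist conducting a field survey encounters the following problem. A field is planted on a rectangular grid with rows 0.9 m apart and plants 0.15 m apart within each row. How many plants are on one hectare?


D = 10000 / (row_sp * plant_sp)
  = 10000 / (0.9 * 0.15)
  = 10000 / 0.1350
  = 74074.07 plants/ha


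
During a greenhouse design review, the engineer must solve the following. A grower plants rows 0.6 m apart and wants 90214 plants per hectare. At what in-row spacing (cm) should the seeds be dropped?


spacing = 10000 / (row_sp * density)
        = 10000 / (0.6 * 90214)
        = 10000 / 54128.40
        = 0.18475 m = 18.47 cm


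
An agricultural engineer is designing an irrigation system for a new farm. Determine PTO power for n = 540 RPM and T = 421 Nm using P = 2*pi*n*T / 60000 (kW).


P = 2*pi*n*T / 60000
  = 2*pi * 540 * 421 / 60000
  = 1428419.35 / 60000
  = 23.81 kW


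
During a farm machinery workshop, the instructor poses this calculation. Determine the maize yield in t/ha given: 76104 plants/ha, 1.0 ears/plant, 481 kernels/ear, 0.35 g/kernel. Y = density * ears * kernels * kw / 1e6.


Y = density * ears * kernels * kw
  = 76104 * 1.0 * 481 * 0.35 g/ha
  = 12812108.40 g/ha
  = 12812.11 kg/ha = 12.81 t/ha


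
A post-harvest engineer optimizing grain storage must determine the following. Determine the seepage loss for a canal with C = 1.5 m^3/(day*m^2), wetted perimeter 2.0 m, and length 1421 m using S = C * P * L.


S = C * P * L
  = 1.5 * 2.0 * 1421
  = 4263 m^3/day


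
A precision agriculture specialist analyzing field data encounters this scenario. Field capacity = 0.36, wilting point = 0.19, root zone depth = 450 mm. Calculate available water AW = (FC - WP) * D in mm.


AW = (FC - WP) * D
   = (0.36 - 0.19) * 450
   = 0.17 * 450
   = 76.50 mm


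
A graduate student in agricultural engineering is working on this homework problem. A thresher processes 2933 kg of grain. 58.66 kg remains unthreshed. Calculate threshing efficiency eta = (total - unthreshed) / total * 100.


eta = (total - unthreshed) / total * 100
    = (2933 - 58.66) / 2933 * 100
    = 2874.34 / 2933 * 100
    = 98%


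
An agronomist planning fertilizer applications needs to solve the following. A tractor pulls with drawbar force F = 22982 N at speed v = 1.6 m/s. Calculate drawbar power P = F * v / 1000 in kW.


P = F * v / 1000
  = 22982 * 1.6 / 1000
  = 36771.20 / 1000
  = 36.77 kW


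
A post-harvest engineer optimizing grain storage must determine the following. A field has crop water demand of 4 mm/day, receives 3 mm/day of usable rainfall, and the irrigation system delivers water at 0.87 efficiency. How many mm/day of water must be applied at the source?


IWR = (ETc - Pe) / Ea
    = (4 - 3) / 0.87
    = 1 / 0.87
    = 1.15 mm/day


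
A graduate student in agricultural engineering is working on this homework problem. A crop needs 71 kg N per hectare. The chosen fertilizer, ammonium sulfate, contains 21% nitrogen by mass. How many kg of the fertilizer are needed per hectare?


Rate = N_required / (N_content / 100)
     = 71 / (21 / 100)
     = 71 / 0.21
     = 338.10 kg/ha


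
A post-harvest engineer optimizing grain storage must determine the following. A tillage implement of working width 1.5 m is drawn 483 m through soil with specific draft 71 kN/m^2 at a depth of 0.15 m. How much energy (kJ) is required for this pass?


E = k * d * w * L
  = 71 * 0.15 * 1.5 * 483
  = 7715.93 kJ


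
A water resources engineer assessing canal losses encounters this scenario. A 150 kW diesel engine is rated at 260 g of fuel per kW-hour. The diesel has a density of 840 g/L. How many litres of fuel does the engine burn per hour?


FC = P * BSFC / rho_fuel
   = 150 * 260 / 840
   = 39000 / 840
   = 46.43 L/h


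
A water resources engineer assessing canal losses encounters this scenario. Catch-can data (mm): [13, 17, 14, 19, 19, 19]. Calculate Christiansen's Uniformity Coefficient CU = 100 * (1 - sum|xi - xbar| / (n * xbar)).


xbar = 101 / 6 = 16.833
sum|xi - xbar| = 13.333
CU = 100 * (1 - 13.333 / (6 * 16.833))
   = 100 * (1 - 0.1320)
   = 86.80%


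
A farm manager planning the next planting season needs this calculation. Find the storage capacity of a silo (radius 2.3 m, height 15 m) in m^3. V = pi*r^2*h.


V = pi * r^2 * h
  = pi * 2.3^2 * 15
  = pi * 5.29 * 15
  = 249.29 m^3


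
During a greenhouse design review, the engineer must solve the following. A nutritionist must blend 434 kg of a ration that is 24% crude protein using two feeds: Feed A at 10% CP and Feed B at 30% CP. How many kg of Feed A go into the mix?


parts_A = CP_b - target = 30 - 24 = 6
parts_B = target - CP_a = 24 - 10 = 14
total_parts = 6 + 14 = 20
Feed A = 434 * 6 / 20 = 130.20 kg
Feed B = 434 * 14 / 20 = 303.80 kg

130.20 kg


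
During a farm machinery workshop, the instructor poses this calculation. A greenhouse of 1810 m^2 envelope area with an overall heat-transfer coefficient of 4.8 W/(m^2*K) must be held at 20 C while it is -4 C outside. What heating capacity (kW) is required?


dT = 20 - (-4) = 24 K
Q = U * A * dT
  = 4.8 * 1810 * 24
  = 208512 W = 208.51 kW


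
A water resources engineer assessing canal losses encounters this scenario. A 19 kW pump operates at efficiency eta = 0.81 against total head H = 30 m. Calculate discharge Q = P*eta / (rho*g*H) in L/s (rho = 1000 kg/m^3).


Q = (P * 1000 * eta) / (rho * g * H)
  = (19 * 1000 * 0.81) / (1000 * 9.81 * 30)
  = 15390 / 294300
  = 0.05229 m^3/s = 52.29 L/s


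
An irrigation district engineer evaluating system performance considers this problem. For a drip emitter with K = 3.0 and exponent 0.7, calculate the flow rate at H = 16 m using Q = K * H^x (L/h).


Q = K * H^x
  = 3.0 * 16^0.7
  = 3.0 * 6.9644
  = 20.89 L/h


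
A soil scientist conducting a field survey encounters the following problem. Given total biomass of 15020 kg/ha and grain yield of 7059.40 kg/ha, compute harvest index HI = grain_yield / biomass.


HI = grain_yield / biomass
   = 7059.40 / 15020
   = 0.47


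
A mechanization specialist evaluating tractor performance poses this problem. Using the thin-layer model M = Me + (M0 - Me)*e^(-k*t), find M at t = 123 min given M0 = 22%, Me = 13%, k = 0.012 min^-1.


M = Me + (M0 - Me) * e^(-k*t)
  = 13 + (22 - 13) * e^(-0.012*123)
  = 13 + 9 * e^(-1.476)
  = 13 + 9 * 0.22855
  = 13 + 2.0570
  = 15.06%


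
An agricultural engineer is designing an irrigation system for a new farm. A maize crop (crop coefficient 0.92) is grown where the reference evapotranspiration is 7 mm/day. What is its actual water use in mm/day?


ETc = Kc * ET0
    = 0.92 * 7
    = 6.44 mm/day


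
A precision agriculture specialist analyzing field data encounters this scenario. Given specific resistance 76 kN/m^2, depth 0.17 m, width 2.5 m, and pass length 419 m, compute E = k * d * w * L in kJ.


E = k * d * w * L
  = 76 * 0.17 * 2.5 * 419
  = 13533.70 kJ


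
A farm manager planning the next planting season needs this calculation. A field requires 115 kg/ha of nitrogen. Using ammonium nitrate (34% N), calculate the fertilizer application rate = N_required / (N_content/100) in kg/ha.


Rate = N_required / (N_content / 100)
     = 115 / (34 / 100)
     = 115 / 0.34
     = 338.24 kg/ha


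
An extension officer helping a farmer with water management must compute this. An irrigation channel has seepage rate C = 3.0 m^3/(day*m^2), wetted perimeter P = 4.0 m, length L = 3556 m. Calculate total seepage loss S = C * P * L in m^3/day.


S = C * P * L
  = 3.0 * 4.0 * 3556
  = 42672 m^3/day


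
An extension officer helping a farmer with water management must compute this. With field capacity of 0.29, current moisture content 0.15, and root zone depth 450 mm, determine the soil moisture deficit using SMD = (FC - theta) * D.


SMD = (FC - theta) * D
    = (0.29 - 0.15) * 450
    = 0.140 * 450
    = 63 mm


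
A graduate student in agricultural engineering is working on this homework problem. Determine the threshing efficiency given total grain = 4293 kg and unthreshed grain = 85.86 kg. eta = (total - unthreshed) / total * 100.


eta = (total - unthreshed) / total * 100
    = (4293 - 85.86) / 4293 * 100
    = 4207.14 / 4293 * 100
    = 98%


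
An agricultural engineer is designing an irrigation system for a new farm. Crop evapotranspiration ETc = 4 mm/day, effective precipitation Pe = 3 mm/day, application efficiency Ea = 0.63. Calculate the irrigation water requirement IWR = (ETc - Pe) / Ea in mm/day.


IWR = (ETc - Pe) / Ea
    = (4 - 3) / 0.63
    = 1 / 0.63
    = 1.59 mm/day


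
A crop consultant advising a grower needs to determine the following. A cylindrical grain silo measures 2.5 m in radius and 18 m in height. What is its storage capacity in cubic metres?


V = pi * r^2 * h
  = pi * 2.5^2 * 18
  = pi * 6.25 * 18
  = 353.43 m^3


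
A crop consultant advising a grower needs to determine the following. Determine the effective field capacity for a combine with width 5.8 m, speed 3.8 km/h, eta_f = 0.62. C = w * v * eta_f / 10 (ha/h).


C = w * v * eta_f / 10
  = 5.8 * 3.8 * 0.62 / 10
  = 13.66 / 10
  = 1.37 ha/h


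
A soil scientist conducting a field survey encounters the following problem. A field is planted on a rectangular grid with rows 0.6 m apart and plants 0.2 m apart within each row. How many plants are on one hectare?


D = 10000 / (row_sp * plant_sp)
  = 10000 / (0.6 * 0.2)
  = 10000 / 0.1200
  = 83333.33 plants/ha


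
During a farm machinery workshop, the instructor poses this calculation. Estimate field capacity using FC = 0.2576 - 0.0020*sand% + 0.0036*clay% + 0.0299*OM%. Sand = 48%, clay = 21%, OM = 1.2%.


FC = 0.2576 - 0.0020*48 + 0.0036*21 + 0.0299*1.2
   = 0.2576 - 0.0960 + 0.0756 + 0.0359
   = 0.2731


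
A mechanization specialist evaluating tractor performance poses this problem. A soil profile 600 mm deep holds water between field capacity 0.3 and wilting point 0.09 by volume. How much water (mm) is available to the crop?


AW = (FC - WP) * D
   = (0.3 - 0.09) * 600
   = 0.21 * 600
   = 126 mm


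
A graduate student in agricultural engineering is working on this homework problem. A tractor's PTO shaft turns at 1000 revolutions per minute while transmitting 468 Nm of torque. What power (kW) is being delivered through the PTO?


P = 2*pi*n*T / 60000
  = 2*pi * 1000 * 468 / 60000
  = 2940530.72 / 60000
  = 49.01 kW


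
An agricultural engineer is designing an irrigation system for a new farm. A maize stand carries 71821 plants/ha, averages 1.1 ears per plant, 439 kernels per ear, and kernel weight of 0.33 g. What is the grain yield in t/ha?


Y = density * ears * kernels * kw
  = 71821 * 1.1 * 439 * 0.33 g/ha
  = 11445179.10 g/ha
  = 11445.18 kg/ha = 11.45 t/ha


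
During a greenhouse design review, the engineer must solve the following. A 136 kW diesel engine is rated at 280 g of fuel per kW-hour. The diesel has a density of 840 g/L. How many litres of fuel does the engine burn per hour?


FC = P * BSFC / rho_fuel
   = 136 * 280 / 840
   = 38080 / 840
   = 45.33 L/h


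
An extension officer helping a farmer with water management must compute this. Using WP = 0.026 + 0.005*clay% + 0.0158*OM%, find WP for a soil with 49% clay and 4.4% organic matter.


WP = 0.026 + 0.005*49 + 0.0158*4.4
   = 0.026 + 0.2450 + 0.0695
   = 0.3405


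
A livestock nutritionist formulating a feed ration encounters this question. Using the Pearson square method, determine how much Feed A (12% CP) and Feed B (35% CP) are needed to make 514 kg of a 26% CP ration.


parts_A = CP_b - target = 35 - 26 = 9
parts_B = target - CP_a = 26 - 12 = 14
total_parts = 9 + 14 = 23
Feed A = 514 * 9 / 23 = 201.13 kg
Feed B = 514 * 14 / 23 = 312.87 kg

201.13 kg


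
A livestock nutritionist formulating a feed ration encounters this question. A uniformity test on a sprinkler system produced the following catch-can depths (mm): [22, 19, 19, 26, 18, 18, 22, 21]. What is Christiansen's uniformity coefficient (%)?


xbar = 165 / 8 = 20.625
sum|xi - xbar| = 17
CU = 100 * (1 - 17 / (8 * 20.625))
   = 100 * (1 - 0.1030)
   = 89.70%


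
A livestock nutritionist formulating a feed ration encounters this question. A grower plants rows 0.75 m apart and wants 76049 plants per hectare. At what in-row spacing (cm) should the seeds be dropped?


spacing = 10000 / (row_sp * density)
        = 10000 / (0.75 * 76049)
        = 10000 / 57036.75
        = 0.17533 m = 17.53 cm


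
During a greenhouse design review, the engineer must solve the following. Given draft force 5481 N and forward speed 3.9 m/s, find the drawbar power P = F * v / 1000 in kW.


P = F * v / 1000
  = 5481 * 3.9 / 1000
  = 21375.90 / 1000
  = 21.38 kW


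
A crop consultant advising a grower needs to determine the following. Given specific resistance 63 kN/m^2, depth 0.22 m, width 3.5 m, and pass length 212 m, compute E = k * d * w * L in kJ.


E = k * d * w * L
  = 63 * 0.22 * 3.5 * 212
  = 10284.12 kJ


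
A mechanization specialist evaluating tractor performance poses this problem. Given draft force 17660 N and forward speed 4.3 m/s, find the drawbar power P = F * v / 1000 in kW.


P = F * v / 1000
  = 17660 * 4.3 / 1000
  = 75938 / 1000
  = 75.94 kW


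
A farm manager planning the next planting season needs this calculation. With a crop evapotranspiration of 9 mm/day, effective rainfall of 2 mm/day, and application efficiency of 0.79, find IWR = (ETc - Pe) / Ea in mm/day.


IWR = (ETc - Pe) / Ea
    = (9 - 2) / 0.79
    = 7 / 0.79
    = 8.86 mm/day


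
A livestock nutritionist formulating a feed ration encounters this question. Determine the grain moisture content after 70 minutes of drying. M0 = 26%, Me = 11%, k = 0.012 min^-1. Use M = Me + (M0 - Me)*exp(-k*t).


M = Me + (M0 - Me) * e^(-k*t)
  = 11 + (26 - 11) * e^(-0.012*70)
  = 11 + 15 * e^(-0.840)
  = 11 + 15 * 0.43171
  = 11 + 6.4757
  = 17.48%


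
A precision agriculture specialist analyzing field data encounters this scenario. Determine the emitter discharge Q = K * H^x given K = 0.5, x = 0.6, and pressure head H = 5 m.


Q = K * H^x
  = 0.5 * 5^0.6
  = 0.5 * 2.6265
  = 1.31 L/h


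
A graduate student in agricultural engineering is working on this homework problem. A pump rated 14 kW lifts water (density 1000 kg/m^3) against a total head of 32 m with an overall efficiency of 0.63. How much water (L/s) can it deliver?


Q = (P * 1000 * eta) / (rho * g * H)
  = (14 * 1000 * 0.63) / (1000 * 9.81 * 32)
  = 8820 / 313920
  = 0.02810 m^3/s = 28.10 L/s


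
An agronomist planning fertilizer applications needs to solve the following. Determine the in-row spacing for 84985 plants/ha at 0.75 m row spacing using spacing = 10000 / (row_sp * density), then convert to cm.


spacing = 10000 / (row_sp * density)
        = 10000 / (0.75 * 84985)
        = 10000 / 63738.75
        = 0.15689 m = 15.69 cm


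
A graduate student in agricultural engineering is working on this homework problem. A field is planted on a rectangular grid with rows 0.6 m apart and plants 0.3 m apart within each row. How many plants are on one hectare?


D = 10000 / (row_sp * plant_sp)
  = 10000 / (0.6 * 0.3)
  = 10000 / 0.1800
  = 55555.56 plants/ha


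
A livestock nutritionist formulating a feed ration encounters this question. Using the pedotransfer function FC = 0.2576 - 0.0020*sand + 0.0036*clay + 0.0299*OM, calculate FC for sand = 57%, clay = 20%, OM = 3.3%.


FC = 0.2576 - 0.0020*57 + 0.0036*20 + 0.0299*3.3
   = 0.2576 - 0.1140 + 0.0720 + 0.0987
   = 0.3143


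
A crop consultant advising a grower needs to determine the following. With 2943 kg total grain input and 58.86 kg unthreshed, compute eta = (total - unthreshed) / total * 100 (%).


eta = (total - unthreshed) / total * 100
    = (2943 - 58.86) / 2943 * 100
    = 2884.14 / 2943 * 100
    = 98%


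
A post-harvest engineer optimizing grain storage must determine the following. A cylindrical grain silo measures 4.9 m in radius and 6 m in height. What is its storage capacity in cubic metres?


V = pi * r^2 * h
  = pi * 4.9^2 * 6
  = pi * 24.01 * 6
  = 452.58 m^3


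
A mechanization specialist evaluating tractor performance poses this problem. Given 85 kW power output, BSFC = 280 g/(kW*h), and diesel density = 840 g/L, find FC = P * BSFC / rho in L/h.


FC = P * BSFC / rho_fuel
   = 85 * 280 / 840
   = 23800 / 840
   = 28.33 L/h


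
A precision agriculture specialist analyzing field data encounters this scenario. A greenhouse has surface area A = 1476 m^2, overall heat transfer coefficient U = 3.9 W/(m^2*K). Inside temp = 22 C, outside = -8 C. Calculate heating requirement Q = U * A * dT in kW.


dT = 22 - (-8) = 30 K
Q = U * A * dT
  = 3.9 * 1476 * 30
  = 172692 W = 172.69 kW


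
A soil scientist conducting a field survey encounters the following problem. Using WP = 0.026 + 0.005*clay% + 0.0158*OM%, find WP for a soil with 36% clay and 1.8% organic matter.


WP = 0.026 + 0.005*36 + 0.0158*1.8
   = 0.026 + 0.1800 + 0.0284
   = 0.2344


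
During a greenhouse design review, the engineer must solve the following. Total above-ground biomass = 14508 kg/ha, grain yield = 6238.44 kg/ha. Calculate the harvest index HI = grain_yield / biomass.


HI = grain_yield / biomass
   = 6238.44 / 14508
   = 0.43


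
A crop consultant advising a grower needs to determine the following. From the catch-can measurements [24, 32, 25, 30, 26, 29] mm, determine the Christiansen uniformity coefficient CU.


xbar = 166 / 6 = 27.667
sum|xi - xbar| = 16
CU = 100 * (1 - 16 / (6 * 27.667))
   = 100 * (1 - 0.0964)
   = 90.36%


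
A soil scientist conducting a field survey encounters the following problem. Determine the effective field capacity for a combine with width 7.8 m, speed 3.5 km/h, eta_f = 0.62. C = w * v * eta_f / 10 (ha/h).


C = w * v * eta_f / 10
  = 7.8 * 3.5 * 0.62 / 10
  = 16.93 / 10
  = 1.69 ha/h


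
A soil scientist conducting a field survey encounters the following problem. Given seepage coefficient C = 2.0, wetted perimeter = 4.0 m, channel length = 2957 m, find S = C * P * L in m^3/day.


S = C * P * L
  = 2.0 * 4.0 * 2957
  = 23656 m^3/day


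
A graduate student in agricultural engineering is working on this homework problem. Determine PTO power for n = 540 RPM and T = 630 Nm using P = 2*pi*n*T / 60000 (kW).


P = 2*pi*n*T / 60000
  = 2*pi * 540 * 630 / 60000
  = 2137539.64 / 60000
  = 35.63 kW


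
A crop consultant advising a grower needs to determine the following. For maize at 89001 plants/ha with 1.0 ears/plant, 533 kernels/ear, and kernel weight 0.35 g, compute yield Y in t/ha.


Y = density * ears * kernels * kw
  = 89001 * 1.0 * 533 * 0.35 g/ha
  = 16603136.55 g/ha
  = 16603.14 kg/ha = 16.60 t/ha


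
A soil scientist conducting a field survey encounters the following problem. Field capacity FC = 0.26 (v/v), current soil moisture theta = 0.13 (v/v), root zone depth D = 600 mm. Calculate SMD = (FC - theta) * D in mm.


SMD = (FC - theta) * D
    = (0.26 - 0.13) * 600
    = 0.130 * 600
    = 78 mm


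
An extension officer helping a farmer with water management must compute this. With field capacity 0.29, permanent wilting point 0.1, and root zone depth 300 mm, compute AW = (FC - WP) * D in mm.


AW = (FC - WP) * D
   = (0.29 - 0.1) * 300
   = 0.19 * 300
   = 57 mm


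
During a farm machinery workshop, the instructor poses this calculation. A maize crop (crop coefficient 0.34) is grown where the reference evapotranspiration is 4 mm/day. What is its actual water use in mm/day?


ETc = Kc * ET0
    = 0.34 * 4
    = 1.36 mm/day


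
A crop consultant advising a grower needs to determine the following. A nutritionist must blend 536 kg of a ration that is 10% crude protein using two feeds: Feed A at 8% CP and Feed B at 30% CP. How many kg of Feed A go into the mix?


parts_A = CP_b - target = 30 - 10 = 20
parts_B = target - CP_a = 10 - 8 = 2
total_parts = 20 + 2 = 22
Feed A = 536 * 20 / 22 = 487.27 kg
Feed B = 536 * 2 / 22 = 48.73 kg

487.27 kg


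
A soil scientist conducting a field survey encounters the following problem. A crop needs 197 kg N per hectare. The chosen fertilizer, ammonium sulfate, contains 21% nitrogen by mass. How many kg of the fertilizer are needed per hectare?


Rate = N_required / (N_content / 100)
     = 197 / (21 / 100)
     = 197 / 0.21
     = 938.10 kg/ha


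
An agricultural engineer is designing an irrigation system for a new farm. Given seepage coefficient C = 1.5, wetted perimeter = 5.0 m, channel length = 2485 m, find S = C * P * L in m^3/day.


S = C * P * L
  = 1.5 * 5.0 * 2485
  = 18637.50 m^3/day


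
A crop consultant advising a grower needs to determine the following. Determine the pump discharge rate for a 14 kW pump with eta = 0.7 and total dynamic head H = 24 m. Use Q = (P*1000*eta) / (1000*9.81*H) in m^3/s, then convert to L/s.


Q = (P * 1000 * eta) / (rho * g * H)
  = (14 * 1000 * 0.7) / (1000 * 9.81 * 24)
  = 9800 / 235440
  = 0.04162 m^3/s = 41.62 L/s


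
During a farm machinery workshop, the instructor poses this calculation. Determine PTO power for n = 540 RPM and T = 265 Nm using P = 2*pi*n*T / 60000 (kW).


P = 2*pi*n*T / 60000
  = 2*pi * 540 * 265 / 60000
  = 899123.82 / 60000
  = 14.99 kW


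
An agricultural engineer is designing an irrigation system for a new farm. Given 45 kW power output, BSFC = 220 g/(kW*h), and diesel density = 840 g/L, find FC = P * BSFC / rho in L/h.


FC = P * BSFC / rho_fuel
   = 45 * 220 / 840
   = 9900 / 840
   = 11.79 L/h


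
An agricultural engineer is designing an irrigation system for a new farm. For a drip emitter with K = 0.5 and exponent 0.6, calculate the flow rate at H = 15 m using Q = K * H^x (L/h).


Q = K * H^x
  = 0.5 * 15^0.6
  = 0.5 * 5.0776
  = 2.54 L/h


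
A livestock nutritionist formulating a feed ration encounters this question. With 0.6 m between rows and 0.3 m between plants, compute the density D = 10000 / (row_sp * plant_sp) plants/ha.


D = 10000 / (row_sp * plant_sp)
  = 10000 / (0.6 * 0.3)
  = 10000 / 0.1800
  = 55555.56 plants/ha


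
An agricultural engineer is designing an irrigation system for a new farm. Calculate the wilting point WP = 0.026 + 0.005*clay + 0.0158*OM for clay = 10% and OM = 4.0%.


WP = 0.026 + 0.005*10 + 0.0158*4.0
   = 0.026 + 0.0500 + 0.0632
   = 0.1392


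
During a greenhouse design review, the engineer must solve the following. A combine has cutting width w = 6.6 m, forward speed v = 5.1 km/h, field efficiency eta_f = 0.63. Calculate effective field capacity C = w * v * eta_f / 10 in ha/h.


C = w * v * eta_f / 10
  = 6.6 * 5.1 * 0.63 / 10
  = 21.21 / 10
  = 2.12 ha/h


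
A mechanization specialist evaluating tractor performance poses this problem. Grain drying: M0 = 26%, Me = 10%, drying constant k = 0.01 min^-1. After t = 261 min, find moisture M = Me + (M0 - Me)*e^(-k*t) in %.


M = Me + (M0 - Me) * e^(-k*t)
  = 10 + (26 - 10) * e^(-0.01*261)
  = 10 + 16 * e^(-2.610)
  = 10 + 16 * 0.07353
  = 10 + 1.1766
  = 11.18%


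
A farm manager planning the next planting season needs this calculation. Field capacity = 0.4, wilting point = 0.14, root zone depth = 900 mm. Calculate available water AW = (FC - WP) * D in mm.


AW = (FC - WP) * D
   = (0.4 - 0.14) * 900
   = 0.26 * 900
   = 234 mm


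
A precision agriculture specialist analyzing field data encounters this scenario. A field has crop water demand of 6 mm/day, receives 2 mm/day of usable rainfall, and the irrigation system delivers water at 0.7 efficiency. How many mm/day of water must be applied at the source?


IWR = (ETc - Pe) / Ea
    = (6 - 2) / 0.7
    = 4 / 0.7
    = 5.71 mm/day


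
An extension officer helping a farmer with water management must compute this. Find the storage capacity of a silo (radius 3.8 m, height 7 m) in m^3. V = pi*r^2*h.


V = pi * r^2 * h
  = pi * 3.8^2 * 7
  = pi * 14.44 * 7
  = 317.55 m^3


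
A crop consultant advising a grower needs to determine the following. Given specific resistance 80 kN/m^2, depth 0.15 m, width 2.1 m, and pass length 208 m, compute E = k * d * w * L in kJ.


E = k * d * w * L
  = 80 * 0.15 * 2.1 * 208
  = 5241.60 kJ


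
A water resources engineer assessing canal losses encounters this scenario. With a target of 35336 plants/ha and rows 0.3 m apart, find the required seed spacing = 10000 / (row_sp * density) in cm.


spacing = 10000 / (row_sp * density)
        = 10000 / (0.3 * 35336)
        = 10000 / 10600.80
        = 0.94333 m = 94.33 cm


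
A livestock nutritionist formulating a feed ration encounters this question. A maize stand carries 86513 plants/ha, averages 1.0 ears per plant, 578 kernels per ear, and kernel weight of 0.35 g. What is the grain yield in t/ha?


Y = density * ears * kernels * kw
  = 86513 * 1.0 * 578 * 0.35 g/ha
  = 17501579.90 g/ha
  = 17501.58 kg/ha = 17.50 t/ha


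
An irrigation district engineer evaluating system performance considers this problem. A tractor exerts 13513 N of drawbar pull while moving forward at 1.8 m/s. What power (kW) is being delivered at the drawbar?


P = F * v / 1000
  = 13513 * 1.8 / 1000
  = 24323.40 / 1000
  = 24.32 kW


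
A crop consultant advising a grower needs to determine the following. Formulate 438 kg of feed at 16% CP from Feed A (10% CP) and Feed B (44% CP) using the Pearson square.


parts_A = CP_b - target = 44 - 16 = 28
parts_B = target - CP_a = 16 - 10 = 6
total_parts = 28 + 6 = 34
Feed A = 438 * 28 / 34 = 360.71 kg
Feed B = 438 * 6 / 34 = 77.29 kg

360.71 kg


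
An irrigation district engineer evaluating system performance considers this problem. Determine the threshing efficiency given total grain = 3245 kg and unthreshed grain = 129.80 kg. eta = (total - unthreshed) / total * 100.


eta = (total - unthreshed) / total * 100
    = (3245 - 129.80) / 3245 * 100
    = 3115.20 / 3245 * 100
    = 96%


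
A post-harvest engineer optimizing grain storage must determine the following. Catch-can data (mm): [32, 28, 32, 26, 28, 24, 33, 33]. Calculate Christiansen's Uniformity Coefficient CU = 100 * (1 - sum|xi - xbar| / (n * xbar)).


xbar = 236 / 8 = 29.500
sum|xi - xbar| = 24
CU = 100 * (1 - 24 / (8 * 29.500))
   = 100 * (1 - 0.1017)
   = 89.83%


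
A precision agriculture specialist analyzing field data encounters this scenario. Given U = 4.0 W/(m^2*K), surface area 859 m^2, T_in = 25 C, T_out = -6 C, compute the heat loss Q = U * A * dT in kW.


dT = 25 - (-6) = 31 K
Q = U * A * dT
  = 4.0 * 859 * 31
  = 106516 W = 106.52 kW


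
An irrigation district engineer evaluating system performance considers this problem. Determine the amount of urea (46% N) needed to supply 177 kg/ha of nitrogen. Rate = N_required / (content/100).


Rate = N_required / (N_content / 100)
     = 177 / (46 / 100)
     = 177 / 0.46
     = 384.78 kg/ha


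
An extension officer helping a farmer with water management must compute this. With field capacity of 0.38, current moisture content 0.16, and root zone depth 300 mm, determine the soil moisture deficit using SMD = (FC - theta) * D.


SMD = (FC - theta) * D
    = (0.38 - 0.16) * 300
    = 0.220 * 300
    = 66 mm


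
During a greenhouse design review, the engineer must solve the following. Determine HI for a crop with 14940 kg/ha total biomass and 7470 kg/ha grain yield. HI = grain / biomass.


HI = grain_yield / biomass
   = 7470 / 14940
   = 0.50


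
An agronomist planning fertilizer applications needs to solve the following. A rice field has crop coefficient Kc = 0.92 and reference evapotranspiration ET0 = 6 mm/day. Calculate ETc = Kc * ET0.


ETc = Kc * ET0
    = 0.92 * 6
    = 5.52 mm/day


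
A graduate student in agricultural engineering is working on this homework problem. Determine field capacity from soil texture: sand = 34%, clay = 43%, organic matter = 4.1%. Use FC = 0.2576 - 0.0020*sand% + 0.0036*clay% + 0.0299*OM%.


FC = 0.2576 - 0.0020*34 + 0.0036*43 + 0.0299*4.1
   = 0.2576 - 0.0680 + 0.1548 + 0.1226
   = 0.4670


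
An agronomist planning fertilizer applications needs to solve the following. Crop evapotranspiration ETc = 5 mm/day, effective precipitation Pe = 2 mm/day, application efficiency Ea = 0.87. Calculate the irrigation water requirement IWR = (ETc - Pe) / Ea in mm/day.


IWR = (ETc - Pe) / Ea
    = (5 - 2) / 0.87
    = 3 / 0.87
    = 3.45 mm/day


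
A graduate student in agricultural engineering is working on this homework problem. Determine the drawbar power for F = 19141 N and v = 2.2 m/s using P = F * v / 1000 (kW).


P = F * v / 1000
  = 19141 * 2.2 / 1000
  = 42110.20 / 1000
  = 42.11 kW


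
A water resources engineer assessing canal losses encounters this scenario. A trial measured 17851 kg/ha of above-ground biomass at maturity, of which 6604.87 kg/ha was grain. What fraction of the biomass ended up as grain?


HI = grain_yield / biomass
   = 6604.87 / 17851
   = 0.37


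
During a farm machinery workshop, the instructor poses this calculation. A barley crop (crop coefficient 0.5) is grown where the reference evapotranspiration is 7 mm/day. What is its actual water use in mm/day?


ETc = Kc * ET0
    = 0.5 * 7
    = 3.50 mm/day


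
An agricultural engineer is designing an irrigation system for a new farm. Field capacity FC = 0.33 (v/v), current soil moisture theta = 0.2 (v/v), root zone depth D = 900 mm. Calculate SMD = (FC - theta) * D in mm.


SMD = (FC - theta) * D
    = (0.33 - 0.2) * 900
    = 0.130 * 900
    = 117 mm


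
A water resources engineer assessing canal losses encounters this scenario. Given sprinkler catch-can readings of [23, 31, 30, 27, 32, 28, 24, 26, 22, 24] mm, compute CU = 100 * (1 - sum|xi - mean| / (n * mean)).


xbar = 267 / 10 = 26.700
sum|xi - xbar| = 29
CU = 100 * (1 - 29 / (10 * 26.700))
   = 100 * (1 - 0.1086)
   = 89.14%


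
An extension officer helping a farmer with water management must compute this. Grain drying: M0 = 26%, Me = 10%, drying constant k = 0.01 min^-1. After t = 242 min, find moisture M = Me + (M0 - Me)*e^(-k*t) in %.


M = Me + (M0 - Me) * e^(-k*t)
  = 10 + (26 - 10) * e^(-0.01*242)
  = 10 + 16 * e^(-2.420)
  = 10 + 16 * 0.08892
  = 10 + 1.4227
  = 11.42%


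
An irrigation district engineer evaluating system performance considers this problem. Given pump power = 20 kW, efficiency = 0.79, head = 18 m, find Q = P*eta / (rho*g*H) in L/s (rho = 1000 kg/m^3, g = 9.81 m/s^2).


Q = (P * 1000 * eta) / (rho * g * H)
  = (20 * 1000 * 0.79) / (1000 * 9.81 * 18)
  = 15800 / 176580
  = 0.08948 m^3/s = 89.48 L/s


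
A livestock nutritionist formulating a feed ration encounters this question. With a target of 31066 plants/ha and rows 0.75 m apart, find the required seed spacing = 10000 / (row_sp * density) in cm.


spacing = 10000 / (row_sp * density)
        = 10000 / (0.75 * 31066)
        = 10000 / 23299.50
        = 0.42919 m = 42.92 cm


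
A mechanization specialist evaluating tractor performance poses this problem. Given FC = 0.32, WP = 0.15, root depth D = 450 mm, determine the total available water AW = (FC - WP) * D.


AW = (FC - WP) * D
   = (0.32 - 0.15) * 450
   = 0.17 * 450
   = 76.50 mm


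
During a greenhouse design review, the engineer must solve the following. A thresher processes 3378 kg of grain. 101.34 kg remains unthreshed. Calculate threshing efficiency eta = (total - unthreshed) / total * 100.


eta = (total - unthreshed) / total * 100
    = (3378 - 101.34) / 3378 * 100
    = 3276.66 / 3378 * 100
    = 97%


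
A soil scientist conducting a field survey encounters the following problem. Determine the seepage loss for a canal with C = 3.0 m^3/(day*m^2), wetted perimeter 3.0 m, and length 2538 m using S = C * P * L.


S = C * P * L
  = 3.0 * 3.0 * 2538
  = 22842 m^3/day


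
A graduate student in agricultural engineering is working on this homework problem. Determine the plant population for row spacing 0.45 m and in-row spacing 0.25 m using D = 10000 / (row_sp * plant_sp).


D = 10000 / (row_sp * plant_sp)
  = 10000 / (0.45 * 0.25)
  = 10000 / 0.1125
  = 88888.89 plants/ha


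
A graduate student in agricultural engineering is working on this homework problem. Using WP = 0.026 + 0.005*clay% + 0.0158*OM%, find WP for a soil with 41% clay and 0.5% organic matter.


WP = 0.026 + 0.005*41 + 0.0158*0.5
   = 0.026 + 0.2050 + 0.0079
   = 0.2389


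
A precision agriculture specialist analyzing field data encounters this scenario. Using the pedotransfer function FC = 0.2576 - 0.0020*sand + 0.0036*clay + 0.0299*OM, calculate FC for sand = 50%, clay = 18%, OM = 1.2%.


FC = 0.2576 - 0.0020*50 + 0.0036*18 + 0.0299*1.2
   = 0.2576 - 0.1000 + 0.0648 + 0.0359
   = 0.2583


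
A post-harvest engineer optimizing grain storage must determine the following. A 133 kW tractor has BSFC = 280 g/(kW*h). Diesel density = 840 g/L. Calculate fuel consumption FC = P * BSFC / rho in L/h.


FC = P * BSFC / rho_fuel
   = 133 * 280 / 840
   = 37240 / 840
   = 44.33 L/h


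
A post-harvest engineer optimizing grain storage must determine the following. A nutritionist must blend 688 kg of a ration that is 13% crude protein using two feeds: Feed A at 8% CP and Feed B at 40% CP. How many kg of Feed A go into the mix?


parts_A = CP_b - target = 40 - 13 = 27
parts_B = target - CP_a = 13 - 8 = 5
total_parts = 27 + 5 = 32
Feed A = 688 * 27 / 32 = 580.50 kg
Feed B = 688 * 5 / 32 = 107.50 kg

580.50 kg


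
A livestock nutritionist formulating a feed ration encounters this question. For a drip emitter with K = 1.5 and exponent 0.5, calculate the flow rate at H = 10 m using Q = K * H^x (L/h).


Q = K * H^x
  = 1.5 * 10^0.5
  = 1.5 * 3.1623
  = 4.74 L/h


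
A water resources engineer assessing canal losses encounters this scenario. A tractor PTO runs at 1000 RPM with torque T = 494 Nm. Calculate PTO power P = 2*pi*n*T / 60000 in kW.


P = 2*pi*n*T / 60000
  = 2*pi * 1000 * 494 / 60000
  = 3103893.54 / 60000
  = 51.73 kW


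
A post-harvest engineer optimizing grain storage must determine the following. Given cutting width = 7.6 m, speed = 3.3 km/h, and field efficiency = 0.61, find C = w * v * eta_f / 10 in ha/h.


C = w * v * eta_f / 10
  = 7.6 * 3.3 * 0.61 / 10
  = 15.30 / 10
  = 1.53 ha/h


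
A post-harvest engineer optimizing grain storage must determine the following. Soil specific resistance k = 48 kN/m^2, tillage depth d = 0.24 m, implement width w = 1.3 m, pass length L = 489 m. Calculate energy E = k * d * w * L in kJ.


E = k * d * w * L
  = 48 * 0.24 * 1.3 * 489
  = 7323.26 kJ


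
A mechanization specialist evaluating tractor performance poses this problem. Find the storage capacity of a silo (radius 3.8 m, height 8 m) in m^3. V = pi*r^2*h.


V = pi * r^2 * h
  = pi * 3.8^2 * 8
  = pi * 14.44 * 8
  = 362.92 m^3


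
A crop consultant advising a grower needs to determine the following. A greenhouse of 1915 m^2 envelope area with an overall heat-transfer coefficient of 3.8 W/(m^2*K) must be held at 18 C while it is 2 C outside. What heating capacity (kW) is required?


dT = 18 - (2) = 16 K
Q = U * A * dT
  = 3.8 * 1915 * 16
  = 116432 W = 116.43 kW


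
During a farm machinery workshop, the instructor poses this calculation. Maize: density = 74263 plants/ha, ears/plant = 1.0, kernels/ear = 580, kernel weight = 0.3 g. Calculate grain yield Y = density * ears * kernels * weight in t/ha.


Y = density * ears * kernels * kw
  = 74263 * 1.0 * 580 * 0.3 g/ha
  = 12921762 g/ha
  = 12921.76 kg/ha = 12.92 t/ha


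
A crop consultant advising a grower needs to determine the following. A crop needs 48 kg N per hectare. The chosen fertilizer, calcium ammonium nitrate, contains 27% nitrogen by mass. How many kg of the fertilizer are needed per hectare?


Rate = N_required / (N_content / 100)
     = 48 / (27 / 100)
     = 48 / 0.27
     = 177.78 kg/ha


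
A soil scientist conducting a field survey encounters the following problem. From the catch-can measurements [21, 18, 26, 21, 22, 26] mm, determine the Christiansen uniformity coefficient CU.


xbar = 134 / 6 = 22.333
sum|xi - xbar| = 14.667
CU = 100 * (1 - 14.667 / (6 * 22.333))
   = 100 * (1 - 0.1095)
   = 89.05%
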